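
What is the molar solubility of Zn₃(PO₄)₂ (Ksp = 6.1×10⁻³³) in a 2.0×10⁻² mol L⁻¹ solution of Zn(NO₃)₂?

Zn₃(PO₄)₂(s) ⇌ 3 Zn²⁺(aq) + 2 PO₄³⁻(aq)
The solution already contains Zn²⁺ at 2.0×10⁻² mol L⁻¹. Let s be the molar solubility of Zn₃(PO₄)₂.
[Zn²⁺] ≈ 2.0×10⁻² mol L⁻¹ (common ion dominates); [PO₄³⁻] = 2s.
Ksp = [Zn²⁺]^3[PO₄³⁻]^2 = (2.0×10⁻²)^3(2s)^2
(2s)^2 = 6.1×10⁻³³ / (2.0×10⁻²)^3 = 7.6×10⁻²⁸
s = 1.4×10⁻¹⁴ mol L⁻¹

1.4×10⁻¹⁴ M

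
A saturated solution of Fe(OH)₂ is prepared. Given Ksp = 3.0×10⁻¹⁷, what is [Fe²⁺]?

2.0×10⁻⁶ M

Fe(OH)₂(s) ⇌ Fe²⁺(aq) + 2 OH⁻(aq)
For each mole of Fe(OH)₂ that dissolves per liter, [Fe²⁺] = s and [OH⁻] = 2s; let s denote this solubility.
Ksp = [Fe²⁺][OH⁻]^2 = s · (2s)^2 = 4s^3 = 3.0×10⁻¹⁷
s = 2.0×10⁻⁶ mol/L
[Fe²⁺] = s = 2.0×10⁻⁶ mol/L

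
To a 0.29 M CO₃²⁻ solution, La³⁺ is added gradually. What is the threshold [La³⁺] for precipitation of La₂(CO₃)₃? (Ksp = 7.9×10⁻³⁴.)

Precipitation of each salt begins when its ion product equals Ksp.
La₂(CO₃)₃(s) ⇌ 2 La³⁺(aq) + 3 CO₃²⁻(aq)
Ksp = [La³⁺]^2[CO₃²⁻]^3 = [La³⁺]^2(0.29)^3
[La³⁺]^2 = 7.9×10⁻³⁴ / (0.29)^3 = 3.2×10⁻³²
[La³⁺] = 1.8×10⁻¹⁶ M

1.8×10⁻¹⁶ M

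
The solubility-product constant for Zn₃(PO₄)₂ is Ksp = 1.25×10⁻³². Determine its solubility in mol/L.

Zn₃(PO₄)₂(s) ⇌ 3 Zn²⁺(aq) + 2 PO₄³⁻(aq)
If s mol/L of Zn₃(PO₄)₂ dissolves, [Zn²⁺] = 3s and [PO₄³⁻] = 2s.
Ksp = [Zn²⁺]^3[PO₄³⁻]^2 = (3s)^3 · (2s)^2 = 108s^5
108s^5 = 1.25×10⁻³²  ⇒  s^5 = 1.16×10⁻³⁴
s = (1.16×10⁻³⁴)^(1/5) = 1.63×10⁻⁷ mol L⁻¹

1.63×10⁻⁷ M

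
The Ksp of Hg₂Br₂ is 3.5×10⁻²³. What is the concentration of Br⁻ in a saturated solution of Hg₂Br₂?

4.1×10⁻⁸ M

Hg₂Br₂(s) ⇌ Hg₂²⁺(aq) + 2 Br⁻(aq)
For each mole of Hg₂Br₂ that dissolves per liter, [Hg₂²⁺] = s and [Br⁻] = 2s; let s denote this solubility.
Ksp = [Hg₂²⁺][Br⁻]^2 = s · (2s)^2 = 4s^3 = 3.5×10⁻²³
s = 2.1×10⁻⁸ mol/L
[Br⁻] = 2s = 4.1×10⁻⁸ mol/L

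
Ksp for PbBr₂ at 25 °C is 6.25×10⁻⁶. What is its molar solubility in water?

1.16×10⁻² M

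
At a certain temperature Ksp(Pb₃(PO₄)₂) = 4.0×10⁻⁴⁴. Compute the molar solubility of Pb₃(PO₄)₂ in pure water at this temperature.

Pb₃(PO₄)₂(s) ⇌ 3 Pb²⁺(aq) + 2 PO₄³⁻(aq)
For each mole of Pb₃(PO₄)₂ that dissolves per liter, [Pb²⁺] = 3s and [PO₄³⁻] = 2s; let s denote this solubility.
Ksp = [Pb²⁺]^3[PO₄³⁻]^2 = (3s)^3 · (2s)^2 = 108s^5
108s^5 = 4.0×10⁻⁴⁴  ⇒  s^5 = 3.7×10⁻⁴⁶
Taking the 5th root, s = 8.2×10⁻¹⁰ mol L⁻¹.

8.2×10⁻¹⁰ M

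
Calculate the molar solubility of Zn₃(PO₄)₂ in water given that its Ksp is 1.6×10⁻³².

Zn₃(PO₄)₂(s) ⇌ 3 Zn²⁺(aq) + 2 PO₄³⁻(aq)
With molar solubility s: [Zn²⁺] = 3s, [PO₄³⁻] = 2s.
Ksp = [Zn²⁺]^3[PO₄³⁻]^2 = (3s)^3 · (2s)^2 = 108s^5
108s^5 = 1.6×10⁻³²  ⇒  s^5 = 1.5×10⁻³⁴
s = 1.7×10⁻⁷ mol/L

1.7×10⁻⁷ M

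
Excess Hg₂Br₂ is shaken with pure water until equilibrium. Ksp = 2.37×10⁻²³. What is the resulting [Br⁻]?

3.62×10⁻⁸ M

Hg₂Br₂(s) ⇌ Hg₂²⁺(aq) + 2 Br⁻(aq)
Let s be the molar solubility. Then [Hg₂²⁺] = s and [Br⁻] = 2s.
Ksp = [Hg₂²⁺][Br⁻]^2 = s · (2s)^2 = 4s^3 = 2.37×10⁻²³
s = 1.81×10⁻⁸ mol L⁻¹
[Br⁻] = 2s = 3.62×10⁻⁸ mol L⁻¹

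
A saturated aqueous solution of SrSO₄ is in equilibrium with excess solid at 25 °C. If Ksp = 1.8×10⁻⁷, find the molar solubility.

4.2×10⁻⁴ M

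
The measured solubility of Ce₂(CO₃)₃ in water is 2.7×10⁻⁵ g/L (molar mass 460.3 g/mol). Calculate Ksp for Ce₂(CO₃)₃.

Ksp = 7.5×10⁻³⁵

s = (2.7×10⁻⁵ g L⁻¹)/(460.3 g mol⁻¹) = 5.866×10⁻⁸ M
Ce₂(CO₃)₃(s) ⇌ 2 Ce³⁺(aq) + 3 CO₃²⁻(aq)
Call the molar solubility s, so that [Ce³⁺] = 2s and [CO₃²⁻] = 3s.
Ksp = [Ce³⁺]^2[CO₃²⁻]^3 = (2s)^2 · (3s)^3 = 108s^5
Ksp = 108 × (5.866×10⁻⁸)^5 = 7.5×10⁻³⁵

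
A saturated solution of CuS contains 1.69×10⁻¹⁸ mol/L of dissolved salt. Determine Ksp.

CuS(s) ⇌ Cu²⁺(aq) + S²⁻(aq)
Call the molar solubility s, so that [Cu²⁺] = s and [S²⁻] = s.
Ksp = [Cu²⁺][S²⁻] = s · s = s^2
Ksp = (1.69×10⁻¹⁸)^2 = 2.86×10⁻³⁶

Ksp = 2.86×10⁻³⁶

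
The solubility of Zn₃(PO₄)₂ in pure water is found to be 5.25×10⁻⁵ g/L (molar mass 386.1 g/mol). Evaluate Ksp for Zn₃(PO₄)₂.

Ksp = 5.02×10⁻³³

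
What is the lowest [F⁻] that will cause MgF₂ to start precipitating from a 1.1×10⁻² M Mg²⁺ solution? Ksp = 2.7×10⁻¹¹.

Precipitation begins when Q = Ksp.
MgF₂(s) ⇌ Mg²⁺(aq) + 2 F⁻(aq)
Ksp = [Mg²⁺][F⁻]^2 = [F⁻]^2(1.1×10⁻²)
[F⁻]^2 = 2.7×10⁻¹¹ / (1.1×10⁻²) = 2.5×10⁻⁹
[F⁻] = 5.0×10⁻⁵ M

5.0×10⁻⁵ M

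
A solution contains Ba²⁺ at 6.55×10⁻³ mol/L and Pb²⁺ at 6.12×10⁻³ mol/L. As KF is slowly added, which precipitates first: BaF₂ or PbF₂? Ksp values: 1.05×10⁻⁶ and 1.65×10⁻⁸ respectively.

PbF₂

The threshold for precipitation is Q = Ksp.
For BaF₂: [F⁻] = (Ksp/[Ba²⁺])^(1/2) = 1.27×10⁻² mol/L
For PbF₂: [F⁻] = (Ksp/[Pb²⁺])^(1/2) = 1.64×10⁻³ mol/L
PbF₂ requires the lower [F⁻], so it precipitates first.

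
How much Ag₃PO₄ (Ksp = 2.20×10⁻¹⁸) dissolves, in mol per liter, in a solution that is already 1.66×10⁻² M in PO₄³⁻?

1.70×10⁻⁶ M

Ag₃PO₄(s) ⇌ 3 Ag⁺(aq) + PO₄³⁻(aq)
Let s be the solubility of Ag₃PO₄ here. The common ion gives [PO₄³⁻] ≈ 1.66×10⁻² M, and [Ag⁺] = 3s.
Ksp = [Ag⁺]^3[PO₄³⁻] = (3s)^3(1.66×10⁻²)
(3s)^3 = 2.20×10⁻¹⁸ / (1.66×10⁻²) = 1.33×10⁻¹⁶
s = 1.70×10⁻⁶ M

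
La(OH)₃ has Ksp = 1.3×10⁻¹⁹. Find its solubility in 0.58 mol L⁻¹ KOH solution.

La(OH)₃(s) ⇌ La³⁺(aq) + 3 OH⁻(aq)
The solution already contains OH⁻ at 0.58 mol L⁻¹. Let s be the molar solubility of La(OH)₃.
[OH⁻] ≈ 0.58 mol L⁻¹ (common ion dominates); [La³⁺] = s.
Ksp = [La³⁺][OH⁻]^3 = s(0.58)^3
s = 1.3×10⁻¹⁹ / (0.58)^3 = 6.7×10⁻¹⁹
s = 6.7×10⁻¹⁹ mol L⁻¹

6.7×10⁻¹⁹ M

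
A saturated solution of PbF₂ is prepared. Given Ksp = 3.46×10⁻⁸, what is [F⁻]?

PbF₂(s) ⇌ Pb²⁺(aq) + 2 F⁻(aq)
With molar solubility s: [Pb²⁺] = s, [F⁻] = 2s.
Ksp = [Pb²⁺][F⁻]^2 = s · (2s)^2 = 4s^3 = 3.46×10⁻⁸
s = 2.05×10⁻³ mol/L
[F⁻] = 2s = 4.11×10⁻³ mol/L

4.11×10⁻³ M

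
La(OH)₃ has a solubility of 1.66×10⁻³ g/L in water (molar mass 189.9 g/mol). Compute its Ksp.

Ksp = 1.58×10⁻¹⁹

Molar solubility s = (1.66×10⁻³ g/L) / (189.9 g/mol) = 8.7414×10⁻⁶ mol/L
La(OH)₃(s) ⇌ La³⁺(aq) + 3 OH⁻(aq)
Call the molar solubility s, so that [La³⁺] = s and [OH⁻] = 3s.
Ksp = [La³⁺][OH⁻]^3 = s · (3s)^3 = 27s^4
Ksp = 27 × (8.7414×10⁻⁶)^4 = 1.58×10⁻¹⁹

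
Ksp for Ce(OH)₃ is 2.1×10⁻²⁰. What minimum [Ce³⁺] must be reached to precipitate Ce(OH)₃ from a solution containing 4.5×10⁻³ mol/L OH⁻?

The threshold for precipitation is Q = Ksp.
Ce(OH)₃(s) ⇌ Ce³⁺(aq) + 3 OH⁻(aq)
Ksp = [Ce³⁺][OH⁻]^3 = [Ce³⁺](4.5×10⁻³)^3
[Ce³⁺] = 2.1×10⁻²⁰ / (4.5×10⁻³)^3 = 2.3×10⁻¹³
[Ce³⁺] = 2.3×10⁻¹³ mol/L

2.3×10⁻¹³ M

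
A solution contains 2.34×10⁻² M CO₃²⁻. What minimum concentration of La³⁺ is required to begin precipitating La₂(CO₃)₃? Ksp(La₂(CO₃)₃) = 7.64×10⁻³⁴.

7.72×10⁻¹⁵ M

Each salt precipitates once Q = Ksp for that salt.
La₂(CO₃)₃(s) ⇌ 2 La³⁺(aq) + 3 CO₃²⁻(aq)
Ksp = [La³⁺]^2[CO₃²⁻]^3 = [La³⁺]^2(2.34×10⁻²)^3
[La³⁺]^2 = 7.64×10⁻³⁴ / (2.34×10⁻²)^3 = 5.96×10⁻²⁹
[La³⁺] = 7.72×10⁻¹⁵ M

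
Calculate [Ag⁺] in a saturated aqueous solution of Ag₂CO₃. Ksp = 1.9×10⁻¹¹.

3.4×10⁻⁴ M

Ag₂CO₃(s) ⇌ 2 Ag⁺(aq) + CO₃²⁻(aq)
If s mol/L of Ag₂CO₃ dissolves, [Ag⁺] = 2s and [CO₃²⁻] = s.
Ksp = [Ag⁺]^2[CO₃²⁻] = (2s)^2 · s = 4s^3 = 1.9×10⁻¹¹
s = 1.7×10⁻⁴ mol/L
[Ag⁺] = 2s = 3.4×10⁻⁴ mol/L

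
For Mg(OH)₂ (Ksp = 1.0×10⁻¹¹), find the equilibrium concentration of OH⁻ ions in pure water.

Mg(OH)₂(s) ⇌ Mg²⁺(aq) + 2 OH⁻(aq)
If s mol/L of Mg(OH)₂ dissolves, [Mg²⁺] = s and [OH⁻] = 2s.
Ksp = [Mg²⁺][OH⁻]^2 = s · (2s)^2 = 4s^3 = 1.0×10⁻¹¹
s = 1.4×10⁻⁴ mol/L
[OH⁻] = 2s = 2.7×10⁻⁴ mol/L

2.7×10⁻⁴ M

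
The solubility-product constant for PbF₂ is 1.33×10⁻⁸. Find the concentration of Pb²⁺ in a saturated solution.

PbF₂(s) ⇌ Pb²⁺(aq) + 2 F⁻(aq)
Call the molar solubility s, so that [Pb²⁺] = s and [F⁻] = 2s.
Ksp = [Pb²⁺][F⁻]^2 = s · (2s)^2 = 4s^3 = 1.33×10⁻⁸
s = 1.49×10⁻³ M
[Pb²⁺] = s = 1.49×10⁻³ M

1.49×10⁻³ M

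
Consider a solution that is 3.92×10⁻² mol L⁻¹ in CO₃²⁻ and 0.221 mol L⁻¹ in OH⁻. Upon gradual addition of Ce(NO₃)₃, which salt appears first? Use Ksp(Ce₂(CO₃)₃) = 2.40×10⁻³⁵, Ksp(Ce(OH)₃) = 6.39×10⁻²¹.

The threshold for precipitation is Q = Ksp.
For Ce₂(CO₃)₃: [Ce³⁺] = (Ksp/[CO₃²⁻]^3)^(1/2) = 6.31×10⁻¹⁶ mol L⁻¹
For Ce(OH)₃: [Ce³⁺] = (Ksp/[OH⁻]^3) = 5.92×10⁻¹⁹ mol L⁻¹
Since Ce(OH)₃ needs less Ce³⁺ to reach saturation, it precipitates first.

Ce(OH)₃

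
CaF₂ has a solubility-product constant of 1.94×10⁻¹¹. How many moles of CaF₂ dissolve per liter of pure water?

1.69×10⁻⁴ M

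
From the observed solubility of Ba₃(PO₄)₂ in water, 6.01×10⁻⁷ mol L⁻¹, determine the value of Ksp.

Ba₃(PO₄)₂(s) ⇌ 3 Ba²⁺(aq) + 2 PO₄³⁻(aq)
If s mol/L of Ba₃(PO₄)₂ dissolves, [Ba²⁺] = 3s and [PO₄³⁻] = 2s.
Ksp = [Ba²⁺]^3[PO₄³⁻]^2 = (3s)^3 · (2s)^2 = 108s^5
Ksp = 108 × (6.01×10⁻⁷)^5 = 8.47×10⁻³⁰

Ksp = 8.47×10⁻³⁰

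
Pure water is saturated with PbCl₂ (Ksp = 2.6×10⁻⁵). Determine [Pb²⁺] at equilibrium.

PbCl₂(s) ⇌ Pb²⁺(aq) + 2 Cl⁻(aq)
Let s be the molar solubility. Then [Pb²⁺] = s and [Cl⁻] = 2s.
Ksp = [Pb²⁺][Cl⁻]^2 = s · (2s)^2 = 4s^3 = 2.6×10⁻⁵
s = 1.9×10⁻² mol L⁻¹
[Pb²⁺] = s = 1.9×10⁻² mol L⁻¹

1.9×10⁻² M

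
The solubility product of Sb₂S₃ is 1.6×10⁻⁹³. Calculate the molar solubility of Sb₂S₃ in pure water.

1.1×10⁻¹⁹ M

Sb₂S₃(s) ⇌ 2 Sb³⁺(aq) + 3 S²⁻(aq)
If s mol/L of Sb₂S₃ dissolves, [Sb³⁺] = 2s and [S²⁻] = 3s.
Ksp = [Sb³⁺]^2[S²⁻]^3 = (2s)^2 · (3s)^3 = 108s^5
108s^5 = 1.6×10⁻⁹³  ⇒  s^5 = 1.5×10⁻⁹⁵
s = 1.1×10⁻¹⁹ mol L⁻¹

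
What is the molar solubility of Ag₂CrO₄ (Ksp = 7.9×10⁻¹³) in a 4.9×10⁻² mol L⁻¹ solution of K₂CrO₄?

2.0×10⁻⁶ M

Ag₂CrO₄(s) ⇌ 2 Ag⁺(aq) + CrO₄²⁻(aq)
CrO₄²⁻ is already present at 4.9×10⁻² mol L⁻¹. If s mol/L of Ag₂CrO₄ dissolves, [Ag⁺] = 2s while [CrO₄²⁻] ≈ 4.9×10⁻² mol L⁻¹.
Ksp = [Ag⁺]^2[CrO₄²⁻] = (2s)^2(4.9×10⁻²)
(2s)^2 = 7.9×10⁻¹³ / (4.9×10⁻²) = 1.6×10⁻¹¹
s = 2.0×10⁻⁶ mol L⁻¹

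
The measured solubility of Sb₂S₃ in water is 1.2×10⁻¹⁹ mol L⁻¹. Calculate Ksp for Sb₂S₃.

Ksp = 2.7×10⁻⁹³

Sb₂S₃(s) ⇌ 2 Sb³⁺(aq) + 3 S²⁻(aq)
Let s be the molar solubility. Then [Sb³⁺] = 2s and [S²⁻] = 3s.
Ksp = [Sb³⁺]^2[S²⁻]^3 = (2s)^2 · (3s)^3 = 108s^5
Ksp = 108 × (1.2×10⁻¹⁹)^5 = 2.7×10⁻⁹³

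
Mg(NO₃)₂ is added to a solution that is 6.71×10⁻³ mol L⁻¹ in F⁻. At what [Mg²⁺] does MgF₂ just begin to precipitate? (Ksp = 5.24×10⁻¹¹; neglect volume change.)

1.16×10⁻⁶ M

Precipitation of each salt begins when its ion product equals Ksp.
MgF₂(s) ⇌ Mg²⁺(aq) + 2 F⁻(aq)
Ksp = [Mg²⁺][F⁻]^2 = [Mg²⁺](6.71×10⁻³)^2
[Mg²⁺] = 5.24×10⁻¹¹ / (6.71×10⁻³)^2 = 1.16×10⁻⁶
[Mg²⁺] = 1.16×10⁻⁶ mol L⁻¹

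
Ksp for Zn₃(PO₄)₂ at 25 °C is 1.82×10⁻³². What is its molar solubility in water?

1.76×10⁻⁷ M

Zn₃(PO₄)₂(s) ⇌ 3 Zn²⁺(aq) + 2 PO₄³⁻(aq)
If s mol/L of Zn₃(PO₄)₂ dissolves, [Zn²⁺] = 3s and [PO₄³⁻] = 2s.
Ksp = [Zn²⁺]^3[PO₄³⁻]^2 = (3s)^3 · (2s)^2 = 108s^5
108s^5 = 1.82×10⁻³²  ⇒  s^5 = 1.69×10⁻³⁴
Taking the 5th root, s = 1.76×10⁻⁷ mol/L.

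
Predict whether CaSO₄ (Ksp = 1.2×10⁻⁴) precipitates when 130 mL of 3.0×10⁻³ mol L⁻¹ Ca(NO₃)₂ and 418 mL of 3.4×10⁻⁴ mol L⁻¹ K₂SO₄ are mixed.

Total volume after mixing = 130 + 418 = 548 mL.
[Ca²⁺] = (3.0×10⁻³)(130)/548 = 7.1×10⁻⁴ mol L⁻¹
[SO₄²⁻] = (3.4×10⁻⁴)(418)/548 = 2.6×10⁻⁴ mol L⁻¹
Q = [Ca²⁺][SO₄²⁻] = 1.8×10⁻⁷
Q < Ksp (1.8×10⁻⁷ vs 1.2×10⁻⁴); the solution remains unsaturated and no precipitate forms.

No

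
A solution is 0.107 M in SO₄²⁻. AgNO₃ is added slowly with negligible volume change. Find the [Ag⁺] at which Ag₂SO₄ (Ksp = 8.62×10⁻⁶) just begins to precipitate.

8.98×10⁻³ M

A salt starts to precipitate once the ion product Q reaches its Ksp.
Ag₂SO₄(s) ⇌ 2 Ag⁺(aq) + SO₄²⁻(aq)
Ksp = [Ag⁺]^2[SO₄²⁻] = [Ag⁺]^2(0.107)
[Ag⁺]^2 = 8.62×10⁻⁶ / (0.107) = 8.06×10⁻⁵
[Ag⁺] = 8.98×10⁻³ M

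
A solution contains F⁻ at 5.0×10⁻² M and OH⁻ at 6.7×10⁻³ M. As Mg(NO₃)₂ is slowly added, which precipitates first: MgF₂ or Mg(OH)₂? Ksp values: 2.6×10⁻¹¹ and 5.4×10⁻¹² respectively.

MgF₂

Precipitation of each salt begins when its ion product equals Ksp.
For MgF₂: [Mg²⁺] = (Ksp/[F⁻]^2) = 1.0×10⁻⁸ M
For Mg(OH)₂: [Mg²⁺] = (Ksp/[OH⁻]^2) = 1.2×10⁻⁷ M
MgF₂ requires the lower [Mg²⁺], so it precipitates first.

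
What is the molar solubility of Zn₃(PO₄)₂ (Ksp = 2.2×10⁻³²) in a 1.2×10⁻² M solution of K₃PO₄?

Zn₃(PO₄)₂(s) ⇌ 3 Zn²⁺(aq) + 2 PO₄³⁻(aq)
PO₄³⁻ is already present at 1.2×10⁻² M. If s mol/L of Zn₃(PO₄)₂ dissolves, [Zn²⁺] = 3s while [PO₄³⁻] ≈ 1.2×10⁻² M.
Ksp = [Zn²⁺]^3[PO₄³⁻]^2 = (3s)^3(1.2×10⁻²)^2
(3s)^3 = 2.2×10⁻³² / (1.2×10⁻²)^2 = 1.5×10⁻²⁸
s = 1.8×10⁻¹⁰ M

1.8×10⁻¹⁰ M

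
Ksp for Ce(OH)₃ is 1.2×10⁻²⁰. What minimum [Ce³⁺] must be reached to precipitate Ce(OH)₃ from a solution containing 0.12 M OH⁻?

Precipitation begins when Q = Ksp.
Ce(OH)₃(s) ⇌ Ce³⁺(aq) + 3 OH⁻(aq)
Ksp = [Ce³⁺][OH⁻]^3 = [Ce³⁺](0.12)^3
[Ce³⁺] = 1.2×10⁻²⁰ / (0.12)^3 = 6.9×10⁻¹⁸
[Ce³⁺] = 6.9×10⁻¹⁸ M

6.9×10⁻¹⁸ M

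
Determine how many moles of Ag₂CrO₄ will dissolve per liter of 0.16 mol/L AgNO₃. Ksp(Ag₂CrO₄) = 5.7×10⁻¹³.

Ag₂CrO₄(s) ⇌ 2 Ag⁺(aq) + CrO₄²⁻(aq)
With Ag⁺ already at 0.16 mol/L and s small, take [Ag⁺] ≈ 0.16 mol/L and [CrO₄²⁻] = s.
Ksp = [Ag⁺]^2[CrO₄²⁻] = (0.16)^2s
s = 5.7×10⁻¹³ / (0.16)^2 = 2.2×10⁻¹¹
s = 2.2×10⁻¹¹ mol/L

2.2×10⁻¹¹ M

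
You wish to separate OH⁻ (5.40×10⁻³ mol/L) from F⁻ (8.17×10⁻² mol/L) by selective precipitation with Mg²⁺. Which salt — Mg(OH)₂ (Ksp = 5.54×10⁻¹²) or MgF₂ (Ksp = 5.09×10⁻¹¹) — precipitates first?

MgF₂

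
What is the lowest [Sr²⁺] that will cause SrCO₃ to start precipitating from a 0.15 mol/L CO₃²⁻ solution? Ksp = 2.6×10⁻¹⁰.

A salt starts to precipitate once the ion product Q reaches its Ksp.
SrCO₃(s) ⇌ Sr²⁺(aq) + CO₃²⁻(aq)
Ksp = [Sr²⁺][CO₃²⁻] = [Sr²⁺](0.15)
[Sr²⁺] = 2.6×10⁻¹⁰ / (0.15) = 1.7×10⁻⁹
[Sr²⁺] = 1.7×10⁻⁹ mol/L

1.7×10⁻⁹ M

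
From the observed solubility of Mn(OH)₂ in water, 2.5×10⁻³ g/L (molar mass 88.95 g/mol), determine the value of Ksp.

s = (2.5×10⁻³ g L⁻¹)/(88.95 g mol⁻¹) = 2.811×10⁻⁵ M
Mn(OH)₂(s) ⇌ Mn²⁺(aq) + 2 OH⁻(aq)
Call the molar solubility s, so that [Mn²⁺] = s and [OH⁻] = 2s.
Ksp = [Mn²⁺][OH⁻]^2 = s · (2s)^2 = 4s^3
Ksp = 4 × (2.811×10⁻⁵)^3 = 8.9×10⁻¹⁴

Ksp = 8.9×10⁻¹⁴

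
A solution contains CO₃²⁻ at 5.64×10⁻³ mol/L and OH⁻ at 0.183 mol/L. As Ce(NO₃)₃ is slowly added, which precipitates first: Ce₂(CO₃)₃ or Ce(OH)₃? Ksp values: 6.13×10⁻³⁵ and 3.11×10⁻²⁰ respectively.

Ce(OH)₃

Each salt precipitates once Q = Ksp for that salt.
For Ce₂(CO₃)₃: [Ce³⁺] = (Ksp/[CO₃²⁻]^3)^(1/2) = 1.85×10⁻¹⁴ mol/L
For Ce(OH)₃: [Ce³⁺] = (Ksp/[OH⁻]^3) = 5.07×10⁻¹⁸ mol/L
The smaller threshold [Ce³⁺] is reached first, so Ce(OH)₃ precipitates first.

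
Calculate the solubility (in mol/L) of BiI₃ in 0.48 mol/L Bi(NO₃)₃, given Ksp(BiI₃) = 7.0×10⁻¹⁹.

3.8×10⁻⁷ M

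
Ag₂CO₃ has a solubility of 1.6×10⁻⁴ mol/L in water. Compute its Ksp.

Ag₂CO₃(s) ⇌ 2 Ag⁺(aq) + CO₃²⁻(aq)
With molar solubility s: [Ag⁺] = 2s, [CO₃²⁻] = s.
Ksp = [Ag⁺]^2[CO₃²⁻] = (2s)^2 · s = 4s^3
Ksp = 4 × (1.6×10⁻⁴)^3 = 1.6×10⁻¹¹

Ksp = 1.6×10⁻¹¹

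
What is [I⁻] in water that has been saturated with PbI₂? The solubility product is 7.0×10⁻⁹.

2.4×10⁻³ M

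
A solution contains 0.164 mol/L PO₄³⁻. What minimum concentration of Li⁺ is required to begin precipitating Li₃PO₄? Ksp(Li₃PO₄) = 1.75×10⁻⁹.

The threshold for precipitation is Q = Ksp.
Li₃PO₄(s) ⇌ 3 Li⁺(aq) + PO₄³⁻(aq)
Ksp = [Li⁺]^3[PO₄³⁻] = [Li⁺]^3(0.164)
[Li⁺]^3 = 1.75×10⁻⁹ / (0.164) = 1.07×10⁻⁸
[Li⁺] = 2.20×10⁻³ mol/L

2.20×10⁻³ M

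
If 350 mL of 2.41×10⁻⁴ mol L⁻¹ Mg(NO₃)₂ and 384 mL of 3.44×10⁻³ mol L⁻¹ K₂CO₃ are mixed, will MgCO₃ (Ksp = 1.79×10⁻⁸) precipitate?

The combined volume is 734 mL.
[Mg²⁺] = (2.41×10⁻⁴)(350)/734 = 1.15×10⁻⁴ mol L⁻¹
[CO₃²⁻] = (3.44×10⁻³)(384)/734 = 1.80×10⁻³ mol L⁻¹
Q = [Mg²⁺][CO₃²⁻] = 2.07×10⁻⁷
Q = 2.07×10⁻⁷ > Ksp = 1.79×10⁻⁸, so the solution is supersaturated and MgCO₃ precipitates.

Yes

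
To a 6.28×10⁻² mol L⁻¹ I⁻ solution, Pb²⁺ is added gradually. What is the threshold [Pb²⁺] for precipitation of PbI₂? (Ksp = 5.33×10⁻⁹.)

1.35×10⁻⁶ M

The threshold for precipitation is Q = Ksp.
PbI₂(s) ⇌ Pb²⁺(aq) + 2 I⁻(aq)
Ksp = [Pb²⁺][I⁻]^2 = [Pb²⁺](6.28×10⁻²)^2
[Pb²⁺] = 5.33×10⁻⁹ / (6.28×10⁻²)^2 = 1.35×10⁻⁶
[Pb²⁺] = 1.35×10⁻⁶ mol L⁻¹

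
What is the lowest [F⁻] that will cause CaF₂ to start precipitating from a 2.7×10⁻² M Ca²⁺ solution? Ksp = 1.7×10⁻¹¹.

2.5×10⁻⁵ M

Precipitation begins when Q = Ksp.
CaF₂(s) ⇌ Ca²⁺(aq) + 2 F⁻(aq)
Ksp = [Ca²⁺][F⁻]^2 = [F⁻]^2(2.7×10⁻²)
[F⁻]^2 = 1.7×10⁻¹¹ / (2.7×10⁻²) = 6.3×10⁻¹⁰
[F⁻] = 2.5×10⁻⁵ M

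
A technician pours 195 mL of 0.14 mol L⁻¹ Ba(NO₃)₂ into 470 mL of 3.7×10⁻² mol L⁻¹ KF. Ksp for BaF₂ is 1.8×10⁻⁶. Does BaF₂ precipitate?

After mixing, V = 195 mL + 470 mL = 665 mL.
[Ba²⁺] = (0.14)(195)/665 = 4.1×10⁻² mol L⁻¹
[F⁻] = (3.7×10⁻²)(470)/665 = 2.6×10⁻² mol L⁻¹
Q = [Ba²⁺][F⁻]^2 = 2.8×10⁻⁵
Because Q > Ksp (2.8×10⁻⁵ vs 1.8×10⁻⁶), a precipitate of BaF₂ forms.

Yes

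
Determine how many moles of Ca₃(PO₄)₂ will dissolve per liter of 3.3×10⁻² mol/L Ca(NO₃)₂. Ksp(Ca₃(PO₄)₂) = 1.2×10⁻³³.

2.9×10⁻¹⁵ M

Ca₃(PO₄)₂(s) ⇌ 3 Ca²⁺(aq) + 2 PO₄³⁻(aq)
The solution already contains Ca²⁺ at 3.3×10⁻² mol/L. Let s be the molar solubility of Ca₃(PO₄)₂.
[Ca²⁺] ≈ 3.3×10⁻² mol/L (common ion dominates); [PO₄³⁻] = 2s.
Ksp = [Ca²⁺]^3[PO₄³⁻]^2 = (3.3×10⁻²)^3(2s)^2
(2s)^2 = 1.2×10⁻³³ / (3.3×10⁻²)^3 = 3.3×10⁻²⁹
s = 2.9×10⁻¹⁵ mol/L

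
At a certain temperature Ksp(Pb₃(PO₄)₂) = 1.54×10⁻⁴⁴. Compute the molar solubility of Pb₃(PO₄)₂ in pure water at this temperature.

6.77×10⁻¹⁰ M

Pb₃(PO₄)₂(s) ⇌ 3 Pb²⁺(aq) + 2 PO₄³⁻(aq)
If s mol/L of Pb₃(PO₄)₂ dissolves, [Pb²⁺] = 3s and [PO₄³⁻] = 2s.
Ksp = [Pb²⁺]^3[PO₄³⁻]^2 = (3s)^3 · (2s)^2 = 108s^5
108s^5 = 1.54×10⁻⁴⁴  ⇒  s^5 = 1.43×10⁻⁴⁶
Taking the 5th root, s = 6.77×10⁻¹⁰ mol/L.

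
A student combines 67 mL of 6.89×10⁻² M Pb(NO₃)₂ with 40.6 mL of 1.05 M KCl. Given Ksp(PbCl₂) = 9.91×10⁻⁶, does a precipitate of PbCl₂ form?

After mixing, V = 67 mL + 40.6 mL = 107.6 mL.
[Pb²⁺] = (6.89×10⁻²)(67)/107.6 = 4.29×10⁻² M
[Cl⁻] = (1.05)(40.6)/107.6 = 0.396 M
Q = [Pb²⁺][Cl⁻]^2 = 6.73×10⁻³
Q = 6.73×10⁻³ > Ksp = 9.91×10⁻⁶, so the solution is supersaturated and PbCl₂ precipitates.

Yes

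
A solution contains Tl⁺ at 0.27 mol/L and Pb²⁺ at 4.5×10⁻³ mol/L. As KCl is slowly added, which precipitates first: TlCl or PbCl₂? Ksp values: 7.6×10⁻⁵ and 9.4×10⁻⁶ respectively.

TlCl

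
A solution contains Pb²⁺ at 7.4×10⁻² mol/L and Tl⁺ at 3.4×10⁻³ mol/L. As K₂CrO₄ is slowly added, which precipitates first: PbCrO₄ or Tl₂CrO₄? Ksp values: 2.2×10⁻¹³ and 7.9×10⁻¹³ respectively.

The threshold for precipitation is Q = Ksp.
For PbCrO₄: [CrO₄²⁻] = (Ksp/[Pb²⁺]) = 3.0×10⁻¹² mol/L
For Tl₂CrO₄: [CrO₄²⁻] = (Ksp/[Tl⁺]^2) = 6.8×10⁻⁸ mol/L
Since PbCrO₄ needs less CrO₄²⁻ to reach saturation, it precipitates first.

PbCrO₄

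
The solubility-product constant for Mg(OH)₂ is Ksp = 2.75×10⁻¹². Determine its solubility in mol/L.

Mg(OH)₂(s) ⇌ Mg²⁺(aq) + 2 OH⁻(aq)
If s mol/L of Mg(OH)₂ dissolves, [Mg²⁺] = s and [OH⁻] = 2s.
Ksp = [Mg²⁺][OH⁻]^2 = s · (2s)^2 = 4s^3
4s^3 = 2.75×10⁻¹²  ⇒  s^3 = 6.88×10⁻¹³
s = 8.83×10⁻⁵ M

8.83×10⁻⁵ M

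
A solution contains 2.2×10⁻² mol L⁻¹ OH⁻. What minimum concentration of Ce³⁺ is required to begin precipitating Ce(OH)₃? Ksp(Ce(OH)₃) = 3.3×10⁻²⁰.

The threshold for precipitation is Q = Ksp.
Ce(OH)₃(s) ⇌ Ce³⁺(aq) + 3 OH⁻(aq)
Ksp = [Ce³⁺][OH⁻]^3 = [Ce³⁺](2.2×10⁻²)^3
[Ce³⁺] = 3.3×10⁻²⁰ / (2.2×10⁻²)^3 = 3.1×10⁻¹⁵
[Ce³⁺] = 3.1×10⁻¹⁵ mol L⁻¹

3.1×10⁻¹⁵ M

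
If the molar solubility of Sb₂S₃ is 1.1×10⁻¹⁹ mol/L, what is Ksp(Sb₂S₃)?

Ksp = 1.7×10⁻⁹³

Sb₂S₃(s) ⇌ 2 Sb³⁺(aq) + 3 S²⁻(aq)
Let s be the molar solubility. Then [Sb³⁺] = 2s and [S²⁻] = 3s.
Ksp = [Sb³⁺]^2[S²⁻]^3 = (2s)^2 · (3s)^3 = 108s^5
Ksp = 108 × (1.1×10⁻¹⁹)^5 = 1.7×10⁻⁹³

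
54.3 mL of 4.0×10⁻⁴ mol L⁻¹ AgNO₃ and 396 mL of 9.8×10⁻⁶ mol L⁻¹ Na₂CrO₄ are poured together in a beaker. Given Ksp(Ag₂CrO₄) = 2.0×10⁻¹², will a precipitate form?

No

Total volume after mixing = 54.3 + 396 = 450.3 mL.
[Ag⁺] = (4.0×10⁻⁴)(54.3)/450.3 = 4.8×10⁻⁵ mol L⁻¹
[CrO₄²⁻] = (9.8×10⁻⁶)(396)/450.3 = 8.6×10⁻⁶ mol L⁻¹
Q = [Ag⁺]^2[CrO₄²⁻] = 2.0×10⁻¹⁴
Since Q (2.0×10⁻¹⁴) is less than Ksp (2.0×10⁻¹²), no Ag₂CrO₄ precipitates.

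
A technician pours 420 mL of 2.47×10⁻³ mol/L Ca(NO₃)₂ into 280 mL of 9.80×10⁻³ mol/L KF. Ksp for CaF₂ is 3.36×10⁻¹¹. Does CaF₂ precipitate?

Yes

Total volume after mixing = 420 + 280 = 700 mL.
[Ca²⁺] = (2.47×10⁻³)(420)/700 = 1.48×10⁻³ mol/L
[F⁻] = (9.80×10⁻³)(280)/700 = 3.92×10⁻³ mol/L
Q = [Ca²⁺][F⁻]^2 = 2.28×10⁻⁸
Because Q > Ksp (2.28×10⁻⁸ vs 3.36×10⁻¹¹), a precipitate of CaF₂ forms.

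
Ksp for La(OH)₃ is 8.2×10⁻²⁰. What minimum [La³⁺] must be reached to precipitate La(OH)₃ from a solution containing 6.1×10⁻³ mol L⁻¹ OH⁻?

3.6×10⁻¹³ M

The threshold for precipitation is Q = Ksp.
La(OH)₃(s) ⇌ La³⁺(aq) + 3 OH⁻(aq)
Ksp = [La³⁺][OH⁻]^3 = [La³⁺](6.1×10⁻³)^3
[La³⁺] = 8.2×10⁻²⁰ / (6.1×10⁻³)^3 = 3.6×10⁻¹³
[La³⁺] = 3.6×10⁻¹³ mol L⁻¹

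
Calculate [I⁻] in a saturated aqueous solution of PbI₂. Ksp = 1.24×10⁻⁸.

PbI₂(s) ⇌ Pb²⁺(aq) + 2 I⁻(aq)
Let s be the molar solubility. Then [Pb²⁺] = s and [I⁻] = 2s.
Ksp = [Pb²⁺][I⁻]^2 = s · (2s)^2 = 4s^3 = 1.24×10⁻⁸
s = 1.46×10⁻³ mol L⁻¹
[I⁻] = 2s = 2.92×10⁻³ mol L⁻¹

2.92×10⁻³ M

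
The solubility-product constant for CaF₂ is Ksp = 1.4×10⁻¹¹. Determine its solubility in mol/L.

1.5×10⁻⁴ M

CaF₂(s) ⇌ Ca²⁺(aq) + 2 F⁻(aq)
For each mole of CaF₂ that dissolves per liter, [Ca²⁺] = s and [F⁻] = 2s; let s denote this solubility.
Ksp = [Ca²⁺][F⁻]^2 = s · (2s)^2 = 4s^3
4s^3 = 1.4×10⁻¹¹  ⇒  s^3 = 3.5×10⁻¹²
s = (3.5×10⁻¹²)^(1/3) = 1.5×10⁻⁴ M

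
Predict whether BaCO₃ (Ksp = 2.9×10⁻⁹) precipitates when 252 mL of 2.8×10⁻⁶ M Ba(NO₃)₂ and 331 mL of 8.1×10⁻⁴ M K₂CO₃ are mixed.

No

Total volume after mixing = 252 + 331 = 583 mL.
[Ba²⁺] = (2.8×10⁻⁶)(252)/583 = 1.2×10⁻⁶ M
[CO₃²⁻] = (8.1×10⁻⁴)(331)/583 = 4.6×10⁻⁴ M
Q = [Ba²⁺][CO₃²⁻] = 5.6×10⁻¹⁰
Q = 5.6×10⁻¹⁰ < Ksp = 2.9×10⁻⁹, so the solution is unsaturated and no precipitate forms.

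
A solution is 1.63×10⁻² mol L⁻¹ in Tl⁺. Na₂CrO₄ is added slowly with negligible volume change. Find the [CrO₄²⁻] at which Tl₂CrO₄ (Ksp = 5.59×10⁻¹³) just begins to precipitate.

2.10×10⁻⁹ M

Each salt precipitates once Q = Ksp for that salt.
Tl₂CrO₄(s) ⇌ 2 Tl⁺(aq) + CrO₄²⁻(aq)
Ksp = [Tl⁺]^2[CrO₄²⁻] = [CrO₄²⁻](1.63×10⁻²)^2
[CrO₄²⁻] = 5.59×10⁻¹³ / (1.63×10⁻²)^2 = 2.10×10⁻⁹
[CrO₄²⁻] = 2.10×10⁻⁹ mol L⁻¹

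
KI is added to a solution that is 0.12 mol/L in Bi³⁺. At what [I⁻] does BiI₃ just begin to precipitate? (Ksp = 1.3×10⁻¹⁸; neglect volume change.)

A salt starts to precipitate once the ion product Q reaches its Ksp.
BiI₃(s) ⇌ Bi³⁺(aq) + 3 I⁻(aq)
Ksp = [Bi³⁺][I⁻]^3 = [I⁻]^3(0.12)
[I⁻]^3 = 1.3×10⁻¹⁸ / (0.12) = 1.1×10⁻¹⁷
[I⁻] = 2.2×10⁻⁶ mol/L

2.2×10⁻⁶ M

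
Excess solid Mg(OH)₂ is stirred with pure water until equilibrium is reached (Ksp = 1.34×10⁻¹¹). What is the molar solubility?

1.50×10⁻⁴ M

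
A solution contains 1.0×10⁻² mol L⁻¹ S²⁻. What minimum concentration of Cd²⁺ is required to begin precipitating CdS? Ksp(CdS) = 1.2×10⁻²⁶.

1.2×10⁻²⁴ M

Each salt precipitates once Q = Ksp for that salt.
CdS(s) ⇌ Cd²⁺(aq) + S²⁻(aq)
Ksp = [Cd²⁺][S²⁻] = [Cd²⁺](1.0×10⁻²)
[Cd²⁺] = 1.2×10⁻²⁶ / (1.0×10⁻²) = 1.2×10⁻²⁴
[Cd²⁺] = 1.2×10⁻²⁴ mol L⁻¹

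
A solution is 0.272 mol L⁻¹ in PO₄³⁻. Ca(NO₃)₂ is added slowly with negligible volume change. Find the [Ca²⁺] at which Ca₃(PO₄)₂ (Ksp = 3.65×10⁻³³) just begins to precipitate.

3.67×10⁻¹¹ M

The threshold for precipitation is Q = Ksp.
Ca₃(PO₄)₂(s) ⇌ 3 Ca²⁺(aq) + 2 PO₄³⁻(aq)
Ksp = [Ca²⁺]^3[PO₄³⁻]^2 = [Ca²⁺]^3(0.272)^2
[Ca²⁺]^3 = 3.65×10⁻³³ / (0.272)^2 = 4.93×10⁻³²
[Ca²⁺] = 3.67×10⁻¹¹ mol L⁻¹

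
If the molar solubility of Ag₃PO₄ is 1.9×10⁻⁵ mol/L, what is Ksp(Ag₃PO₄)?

Ag₃PO₄(s) ⇌ 3 Ag⁺(aq) + PO₄³⁻(aq)
Let s be the molar solubility. Then [Ag⁺] = 3s and [PO₄³⁻] = s.
Ksp = [Ag⁺]^3[PO₄³⁻] = (3s)^3 · s = 27s^4
Ksp = 27 × (1.9×10⁻⁵)^4 = 3.5×10⁻¹⁸

Ksp = 3.5×10⁻¹⁸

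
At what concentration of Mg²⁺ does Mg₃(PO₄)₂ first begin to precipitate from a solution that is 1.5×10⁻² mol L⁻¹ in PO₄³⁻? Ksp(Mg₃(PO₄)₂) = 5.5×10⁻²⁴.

A salt starts to precipitate once the ion product Q reaches its Ksp.
Mg₃(PO₄)₂(s) ⇌ 3 Mg²⁺(aq) + 2 PO₄³⁻(aq)
Ksp = [Mg²⁺]^3[PO₄³⁻]^2 = [Mg²⁺]^3(1.5×10⁻²)^2
[Mg²⁺]^3 = 5.5×10⁻²⁴ / (1.5×10⁻²)^2 = 2.4×10⁻²⁰
[Mg²⁺] = 2.9×10⁻⁷ mol L⁻¹

2.9×10⁻⁷ M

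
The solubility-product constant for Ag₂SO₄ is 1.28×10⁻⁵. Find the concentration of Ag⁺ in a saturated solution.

2.95×10⁻² M

Ag₂SO₄(s) ⇌ 2 Ag⁺(aq) + SO₄²⁻(aq)
Let s be the molar solubility. Then [Ag⁺] = 2s and [SO₄²⁻] = s.
Ksp = [Ag⁺]^2[SO₄²⁻] = (2s)^2 · s = 4s^3 = 1.28×10⁻⁵
s = 1.47×10⁻² mol/L
[Ag⁺] = 2s = 2.95×10⁻² mol/L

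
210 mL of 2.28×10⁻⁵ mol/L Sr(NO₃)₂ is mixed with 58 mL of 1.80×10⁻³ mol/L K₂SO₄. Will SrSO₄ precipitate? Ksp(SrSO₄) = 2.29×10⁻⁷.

The combined volume is 268 mL.
[Sr²⁺] = (2.28×10⁻⁵)(210)/268 = 1.79×10⁻⁵ mol/L
[SO₄²⁻] = (1.80×10⁻³)(58)/268 = 3.90×10⁻⁴ mol/L
Q = [Sr²⁺][SO₄²⁻] = 6.96×10⁻⁹
Q = 6.96×10⁻⁹ < Ksp = 2.29×10⁻⁷, so the solution is unsaturated and no precipitate forms.

No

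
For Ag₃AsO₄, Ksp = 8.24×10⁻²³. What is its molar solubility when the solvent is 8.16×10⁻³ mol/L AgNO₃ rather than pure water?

Ag₃AsO₄(s) ⇌ 3 Ag⁺(aq) + AsO₄³⁻(aq)
Let s be the solubility of Ag₃AsO₄ here. The common ion gives [Ag⁺] ≈ 8.16×10⁻³ mol/L, and [AsO₄³⁻] = s.
Ksp = [Ag⁺]^3[AsO₄³⁻] = (8.16×10⁻³)^3s
s = 8.24×10⁻²³ / (8.16×10⁻³)^3 = 1.52×10⁻¹⁶
s = 1.52×10⁻¹⁶ mol/L

1.52×10⁻¹⁶ M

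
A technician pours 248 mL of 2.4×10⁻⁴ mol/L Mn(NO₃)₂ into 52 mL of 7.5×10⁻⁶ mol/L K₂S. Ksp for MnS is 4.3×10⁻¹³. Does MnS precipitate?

Yes

After mixing, V = 248 mL + 52 mL = 300 mL.
[Mn²⁺] = (2.4×10⁻⁴)(248)/300 = 2.0×10⁻⁴ mol/L
[S²⁻] = (7.5×10⁻⁶)(52)/300 = 1.3×10⁻⁶ mol/L
Q = [Mn²⁺][S²⁻] = 2.6×10⁻¹⁰
Since Q (2.6×10⁻¹⁰) exceeds Ksp (4.3×10⁻¹³), MnS will precipitate.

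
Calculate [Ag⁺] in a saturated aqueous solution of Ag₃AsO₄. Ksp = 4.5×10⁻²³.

Ag₃AsO₄(s) ⇌ 3 Ag⁺(aq) + AsO₄³⁻(aq)
With molar solubility s: [Ag⁺] = 3s, [AsO₄³⁻] = s.
Ksp = [Ag⁺]^3[AsO₄³⁻] = (3s)^3 · s = 27s^4 = 4.5×10⁻²³
s = 1.1×10⁻⁶ mol L⁻¹
[Ag⁺] = 3s = 3.4×10⁻⁶ mol L⁻¹

3.4×10⁻⁶ M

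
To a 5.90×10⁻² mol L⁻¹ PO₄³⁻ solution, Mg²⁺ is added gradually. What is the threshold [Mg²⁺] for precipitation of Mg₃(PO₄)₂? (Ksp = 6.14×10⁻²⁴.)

A salt starts to precipitate once the ion product Q reaches its Ksp.
Mg₃(PO₄)₂(s) ⇌ 3 Mg²⁺(aq) + 2 PO₄³⁻(aq)
Ksp = [Mg²⁺]^3[PO₄³⁻]^2 = [Mg²⁺]^3(5.90×10⁻²)^2
[Mg²⁺]^3 = 6.14×10⁻²⁴ / (5.90×10⁻²)^2 = 1.76×10⁻²¹
[Mg²⁺] = 1.21×10⁻⁷ mol L⁻¹

1.21×10⁻⁷ M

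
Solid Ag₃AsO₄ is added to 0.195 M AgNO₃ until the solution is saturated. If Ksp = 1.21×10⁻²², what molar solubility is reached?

1.63×10⁻²⁰ M

Ag₃AsO₄(s) ⇌ 3 Ag⁺(aq) + AsO₄³⁻(aq)
Let s be the solubility of Ag₃AsO₄ here. The common ion gives [Ag⁺] ≈ 0.195 M, and [AsO₄³⁻] = s.
Ksp = [Ag⁺]^3[AsO₄³⁻] = (0.195)^3s
s = 1.21×10⁻²² / (0.195)^3 = 1.63×10⁻²⁰
s = 1.63×10⁻²⁰ M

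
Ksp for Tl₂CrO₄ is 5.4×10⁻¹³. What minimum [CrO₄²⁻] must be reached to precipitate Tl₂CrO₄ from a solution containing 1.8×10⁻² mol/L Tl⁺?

Precipitation begins when Q = Ksp.
Tl₂CrO₄(s) ⇌ 2 Tl⁺(aq) + CrO₄²⁻(aq)
Ksp = [Tl⁺]^2[CrO₄²⁻] = [CrO₄²⁻](1.8×10⁻²)^2
[CrO₄²⁻] = 5.4×10⁻¹³ / (1.8×10⁻²)^2 = 1.7×10⁻⁹
[CrO₄²⁻] = 1.7×10⁻⁹ mol/L

1.7×10⁻⁹ M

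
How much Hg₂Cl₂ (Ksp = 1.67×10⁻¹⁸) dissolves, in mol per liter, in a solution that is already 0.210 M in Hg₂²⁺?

1.41×10⁻⁹ M

Hg₂Cl₂(s) ⇌ Hg₂²⁺(aq) + 2 Cl⁻(aq)
The solution already contains Hg₂²⁺ at 0.210 M. Let s be the molar solubility of Hg₂Cl₂.
[Hg₂²⁺] ≈ 0.210 M (common ion dominates); [Cl⁻] = 2s.
Ksp = [Hg₂²⁺][Cl⁻]^2 = (0.210)(2s)^2
(2s)^2 = 1.67×10⁻¹⁸ / (0.210) = 7.95×10⁻¹⁸
s = 1.41×10⁻⁹ M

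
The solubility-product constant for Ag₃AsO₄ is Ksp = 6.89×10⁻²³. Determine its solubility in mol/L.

1.26×10⁻⁶ M

Ag₃AsO₄(s) ⇌ 3 Ag⁺(aq) + AsO₄³⁻(aq)
Call the molar solubility s, so that [Ag⁺] = 3s and [AsO₄³⁻] = s.
Ksp = [Ag⁺]^3[AsO₄³⁻] = (3s)^3 · s = 27s^4
27s^4 = 6.89×10⁻²³  ⇒  s^4 = 2.55×10⁻²⁴
s = 1.26×10⁻⁶ M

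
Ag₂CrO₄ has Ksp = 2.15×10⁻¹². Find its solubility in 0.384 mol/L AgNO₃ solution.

1.46×10⁻¹¹ M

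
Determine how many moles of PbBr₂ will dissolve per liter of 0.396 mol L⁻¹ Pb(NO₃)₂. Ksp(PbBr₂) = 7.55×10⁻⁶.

2.18×10⁻³ M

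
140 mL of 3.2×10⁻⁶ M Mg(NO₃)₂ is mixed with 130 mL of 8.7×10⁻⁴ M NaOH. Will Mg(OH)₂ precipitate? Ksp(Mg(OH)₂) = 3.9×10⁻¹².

The combined volume is 270 mL.
[Mg²⁺] = (3.2×10⁻⁶)(140)/270 = 1.7×10⁻⁶ M
[OH⁻] = (8.7×10⁻⁴)(130)/270 = 4.2×10⁻⁴ M
Q = [Mg²⁺][OH⁻]^2 = 2.9×10⁻¹³
Q < Ksp (2.9×10⁻¹³ vs 3.9×10⁻¹²); the solution remains unsaturated and no precipitate forms.

No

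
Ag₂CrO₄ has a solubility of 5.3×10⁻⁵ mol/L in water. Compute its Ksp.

Ag₂CrO₄(s) ⇌ 2 Ag⁺(aq) + CrO₄²⁻(aq)
Call the molar solubility s, so that [Ag⁺] = 2s and [CrO₄²⁻] = s.
Ksp = [Ag⁺]^2[CrO₄²⁻] = (2s)^2 · s = 4s^3
Ksp = 4 × (5.3×10⁻⁵)^3 = 6.0×10⁻¹³

Ksp = 6.0×10⁻¹³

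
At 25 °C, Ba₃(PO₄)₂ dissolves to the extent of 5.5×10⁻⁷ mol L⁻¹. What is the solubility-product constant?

Ksp = 5.4×10⁻³⁰

Ba₃(PO₄)₂(s) ⇌ 3 Ba²⁺(aq) + 2 PO₄³⁻(aq)
For each mole of Ba₃(PO₄)₂ that dissolves per liter, [Ba²⁺] = 3s and [PO₄³⁻] = 2s; let s denote this solubility.
Ksp = [Ba²⁺]^3[PO₄³⁻]^2 = (3s)^3 · (2s)^2 = 108s^5
Ksp = 108 × (5.5×10⁻⁷)^5 = 5.4×10⁻³⁰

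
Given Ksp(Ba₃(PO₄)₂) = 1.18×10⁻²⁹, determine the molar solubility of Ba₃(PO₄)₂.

Ba₃(PO₄)₂(s) ⇌ 3 Ba²⁺(aq) + 2 PO₄³⁻(aq)
If s mol/L of Ba₃(PO₄)₂ dissolves, [Ba²⁺] = 3s and [PO₄³⁻] = 2s.
Ksp = [Ba²⁺]^3[PO₄³⁻]^2 = (3s)^3 · (2s)^2 = 108s^5
108s^5 = 1.18×10⁻²⁹  ⇒  s^5 = 1.09×10⁻³¹
s = 6.42×10⁻⁷ mol/L

6.42×10⁻⁷ M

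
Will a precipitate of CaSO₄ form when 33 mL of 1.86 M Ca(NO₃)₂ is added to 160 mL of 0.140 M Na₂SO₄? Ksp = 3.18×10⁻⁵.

Yes

Total volume after mixing = 33 + 160 = 193 mL.
[Ca²⁺] = (1.86)(33)/193 = 0.318 M
[SO₄²⁻] = (0.140)(160)/193 = 0.116 M
Q = [Ca²⁺][SO₄²⁻] = 3.69×10⁻²
Since Q (3.69×10⁻²) exceeds Ksp (3.18×10⁻⁵), CaSO₄ will precipitate.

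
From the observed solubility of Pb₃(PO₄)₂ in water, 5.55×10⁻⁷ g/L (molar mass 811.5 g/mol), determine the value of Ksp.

s = (5.55×10⁻⁷ g L⁻¹)/(811.5 g mol⁻¹) = 6.8392×10⁻¹⁰ M
Pb₃(PO₄)₂(s) ⇌ 3 Pb²⁺(aq) + 2 PO₄³⁻(aq)
With molar solubility s: [Pb²⁺] = 3s, [PO₄³⁻] = 2s.
Ksp = [Pb²⁺]^3[PO₄³⁻]^2 = (3s)^3 · (2s)^2 = 108s^5
Ksp = 108 × (6.8392×10⁻¹⁰)^5 = 1.62×10⁻⁴⁴

Ksp = 1.62×10⁻⁴⁴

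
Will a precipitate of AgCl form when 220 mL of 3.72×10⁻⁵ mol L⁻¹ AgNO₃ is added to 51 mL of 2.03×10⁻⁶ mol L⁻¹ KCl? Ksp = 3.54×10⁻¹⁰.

No

Total volume after mixing = 220 + 51 = 271 mL.
[Ag⁺] = (3.72×10⁻⁵)(220)/271 = 3.02×10⁻⁵ mol L⁻¹
[Cl⁻] = (2.03×10⁻⁶)(51)/271 = 3.82×10⁻⁷ mol L⁻¹
Q = [Ag⁺][Cl⁻] = 1.15×10⁻¹¹
Q = 1.15×10⁻¹¹ < Ksp = 3.54×10⁻¹⁰, so the solution is unsaturated and no precipitate forms.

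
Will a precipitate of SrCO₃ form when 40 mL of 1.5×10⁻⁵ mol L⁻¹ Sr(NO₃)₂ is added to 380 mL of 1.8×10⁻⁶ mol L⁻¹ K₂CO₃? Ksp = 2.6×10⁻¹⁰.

No

Total volume after mixing = 40 + 380 = 420 mL.
[Sr²⁺] = (1.5×10⁻⁵)(40)/420 = 1.4×10⁻⁶ mol L⁻¹
[CO₃²⁻] = (1.8×10⁻⁶)(380)/420 = 1.6×10⁻⁶ mol L⁻¹
Q = [Sr²⁺][CO₃²⁻] = 2.3×10⁻¹²
Since Q (2.3×10⁻¹²) is less than Ksp (2.6×10⁻¹⁰), no SrCO₃ precipitates.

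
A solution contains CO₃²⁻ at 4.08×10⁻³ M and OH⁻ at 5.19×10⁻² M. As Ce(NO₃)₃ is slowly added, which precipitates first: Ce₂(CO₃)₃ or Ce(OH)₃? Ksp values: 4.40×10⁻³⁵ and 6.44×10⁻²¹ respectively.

Ce(OH)₃

Each salt precipitates once Q = Ksp for that salt.
For Ce₂(CO₃)₃: [Ce³⁺] = (Ksp/[CO₃²⁻]^3)^(1/2) = 2.55×10⁻¹⁴ M
For Ce(OH)₃: [Ce³⁺] = (Ksp/[OH⁻]^3) = 4.61×10⁻¹⁷ M
Ce(OH)₃ requires the lower [Ce³⁺], so it precipitates first.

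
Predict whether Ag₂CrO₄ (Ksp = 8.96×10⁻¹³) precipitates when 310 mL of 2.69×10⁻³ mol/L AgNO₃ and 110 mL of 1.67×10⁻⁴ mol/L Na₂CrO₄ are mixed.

Total volume after mixing = 310 + 110 = 420 mL.
[Ag⁺] = (2.69×10⁻³)(310)/420 = 1.99×10⁻³ mol/L
[CrO₄²⁻] = (1.67×10⁻⁴)(110)/420 = 4.37×10⁻⁵ mol/L
Q = [Ag⁺]^2[CrO₄²⁻] = 1.72×10⁻¹⁰
Q = 1.72×10⁻¹⁰ > Ksp = 8.96×10⁻¹³, so the solution is supersaturated and Ag₂CrO₄ precipitates.

Yes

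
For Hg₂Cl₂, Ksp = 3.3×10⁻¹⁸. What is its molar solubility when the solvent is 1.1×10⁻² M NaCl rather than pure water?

2.7×10⁻¹⁴ M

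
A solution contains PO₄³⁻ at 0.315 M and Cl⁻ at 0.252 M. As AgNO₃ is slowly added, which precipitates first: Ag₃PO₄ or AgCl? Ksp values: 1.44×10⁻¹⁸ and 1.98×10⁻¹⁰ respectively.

Each salt precipitates once Q = Ksp for that salt.
For Ag₃PO₄: [Ag⁺] = (Ksp/[PO₄³⁻])^(1/3) = 1.66×10⁻⁶ M
For AgCl: [Ag⁺] = (Ksp/[Cl⁻]) = 7.86×10⁻¹⁰ M
Since AgCl needs less Ag⁺ to reach saturation, it precipitates first.

AgCl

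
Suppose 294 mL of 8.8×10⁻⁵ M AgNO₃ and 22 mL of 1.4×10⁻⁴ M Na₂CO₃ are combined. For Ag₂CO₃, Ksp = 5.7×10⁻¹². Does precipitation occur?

No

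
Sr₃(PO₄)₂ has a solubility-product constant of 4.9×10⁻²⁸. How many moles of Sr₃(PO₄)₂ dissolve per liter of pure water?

Sr₃(PO₄)₂(s) ⇌ 3 Sr²⁺(aq) + 2 PO₄³⁻(aq)
If s mol/L of Sr₃(PO₄)₂ dissolves, [Sr²⁺] = 3s and [PO₄³⁻] = 2s.
Ksp = [Sr²⁺]^3[PO₄³⁻]^2 = (3s)^3 · (2s)^2 = 108s^5
108s^5 = 4.9×10⁻²⁸  ⇒  s^5 = 4.5×10⁻³⁰
Taking the 5th root, s = 1.4×10⁻⁶ mol L⁻¹.

1.4×10⁻⁶ M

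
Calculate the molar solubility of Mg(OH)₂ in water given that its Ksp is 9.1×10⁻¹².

Mg(OH)₂(s) ⇌ Mg²⁺(aq) + 2 OH⁻(aq)
Let s be the molar solubility. Then [Mg²⁺] = s and [OH⁻] = 2s.
Ksp = [Mg²⁺][OH⁻]^2 = s · (2s)^2 = 4s^3
4s^3 = 9.1×10⁻¹²  ⇒  s^3 = 2.3×10⁻¹²
Taking the 3rd root, s = 1.3×10⁻⁴ mol L⁻¹.

1.3×10⁻⁴ M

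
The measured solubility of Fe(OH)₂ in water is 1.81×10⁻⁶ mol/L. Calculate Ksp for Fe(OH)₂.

Fe(OH)₂(s) ⇌ Fe²⁺(aq) + 2 OH⁻(aq)
For each mole of Fe(OH)₂ that dissolves per liter, [Fe²⁺] = s and [OH⁻] = 2s; let s denote this solubility.
Ksp = [Fe²⁺][OH⁻]^2 = s · (2s)^2 = 4s^3
Ksp = 4 × (1.81×10⁻⁶)^3 = 2.37×10⁻¹⁷

Ksp = 2.37×10⁻¹⁷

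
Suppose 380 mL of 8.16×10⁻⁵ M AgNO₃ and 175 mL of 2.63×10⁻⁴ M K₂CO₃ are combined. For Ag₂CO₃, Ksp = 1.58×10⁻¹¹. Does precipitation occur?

No

Total volume after mixing = 380 + 175 = 555 mL.
[Ag⁺] = (8.16×10⁻⁵)(380)/555 = 5.59×10⁻⁵ M
[CO₃²⁻] = (2.63×10⁻⁴)(175)/555 = 8.29×10⁻⁵ M
Q = [Ag⁺]^2[CO₃²⁻] = 2.59×10⁻¹³
Q < Ksp (2.59×10⁻¹³ vs 1.58×10⁻¹¹); the solution remains unsaturated and no precipitate forms.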